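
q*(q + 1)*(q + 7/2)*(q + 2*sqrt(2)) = q^4 + 2*sqrt(2)*q^3 + 9*q^3/2 + 7*q^2/2 + 9*sqrt(2)*q^2 + 7*sqrt(2)*q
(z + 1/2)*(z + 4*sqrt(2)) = z^2 + z/2 + 4*sqrt(2)*z + 2*sqrt(2)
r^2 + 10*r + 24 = (r + 4)*(r + 6)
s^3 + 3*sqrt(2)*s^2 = s^2*(s + 3*sqrt(2))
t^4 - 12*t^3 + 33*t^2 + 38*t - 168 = (t - 7)*(t - 4)*(t - 3)*(t + 2)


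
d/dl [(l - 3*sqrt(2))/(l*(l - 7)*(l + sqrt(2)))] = (l*(-l + 3*sqrt(2))*(l - 7) + l*(-l + 3*sqrt(2))*(l + sqrt(2)) + l*(l - 7)*(l + sqrt(2)) + (-l + 3*sqrt(2))*(l - 7)*(l + sqrt(2)))/(l^2*(l - 7)^2*(l + sqrt(2))^2)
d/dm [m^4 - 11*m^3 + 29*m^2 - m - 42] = 4*m^3 - 33*m^2 + 58*m - 1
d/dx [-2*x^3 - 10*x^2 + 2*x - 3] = -6*x^2 - 20*x + 2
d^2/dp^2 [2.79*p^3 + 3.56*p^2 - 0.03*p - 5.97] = 16.74*p + 7.12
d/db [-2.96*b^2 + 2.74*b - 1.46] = 2.74 - 5.92*b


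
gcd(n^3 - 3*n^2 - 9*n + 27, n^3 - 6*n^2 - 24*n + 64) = 1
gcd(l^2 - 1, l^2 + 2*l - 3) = l - 1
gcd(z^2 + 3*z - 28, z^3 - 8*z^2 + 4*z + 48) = z - 4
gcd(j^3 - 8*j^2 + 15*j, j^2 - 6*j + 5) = j - 5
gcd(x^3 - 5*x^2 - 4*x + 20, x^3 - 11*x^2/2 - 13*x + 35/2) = 1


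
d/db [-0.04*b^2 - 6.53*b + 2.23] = -0.08*b - 6.53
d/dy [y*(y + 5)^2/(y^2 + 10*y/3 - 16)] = 3*(y + 5)*(3*y + 5)*(3*y^2 - 2*y*(y + 5) + 10*y - 48)/(3*y^2 + 10*y - 48)^2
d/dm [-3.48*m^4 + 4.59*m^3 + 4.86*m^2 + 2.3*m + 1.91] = -13.92*m^3 + 13.77*m^2 + 9.72*m + 2.3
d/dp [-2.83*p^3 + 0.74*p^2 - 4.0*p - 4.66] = -8.49*p^2 + 1.48*p - 4.0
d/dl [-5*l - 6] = -5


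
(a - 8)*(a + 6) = a^2 - 2*a - 48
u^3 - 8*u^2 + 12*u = u*(u - 6)*(u - 2)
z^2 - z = z*(z - 1)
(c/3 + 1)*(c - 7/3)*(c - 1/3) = c^3/3 + c^2/9 - 65*c/27 + 7/9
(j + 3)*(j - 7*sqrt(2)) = j^2 - 7*sqrt(2)*j + 3*j - 21*sqrt(2)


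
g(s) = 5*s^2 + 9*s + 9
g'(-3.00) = -21.00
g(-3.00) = 27.00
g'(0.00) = 9.00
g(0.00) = 9.00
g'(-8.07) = -71.70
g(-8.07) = 261.99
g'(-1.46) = -5.60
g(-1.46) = 6.52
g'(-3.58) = -26.80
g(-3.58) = 40.86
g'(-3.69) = -27.90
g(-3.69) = 43.87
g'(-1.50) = -6.00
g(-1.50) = 6.75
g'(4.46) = 53.60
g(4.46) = 148.60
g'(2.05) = 29.50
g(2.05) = 48.46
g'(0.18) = 10.80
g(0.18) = 10.78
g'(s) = 10*s + 9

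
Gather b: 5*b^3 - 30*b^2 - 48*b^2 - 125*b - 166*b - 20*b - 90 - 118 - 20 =5*b^3 - 78*b^2 - 311*b - 228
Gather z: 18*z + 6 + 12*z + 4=30*z + 10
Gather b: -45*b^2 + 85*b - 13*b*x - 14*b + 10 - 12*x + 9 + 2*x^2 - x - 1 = -45*b^2 + b*(71 - 13*x) + 2*x^2 - 13*x + 18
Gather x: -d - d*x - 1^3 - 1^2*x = -d + x*(-d - 1) - 1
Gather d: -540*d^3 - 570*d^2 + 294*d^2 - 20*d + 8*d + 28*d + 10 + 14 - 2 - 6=-540*d^3 - 276*d^2 + 16*d + 16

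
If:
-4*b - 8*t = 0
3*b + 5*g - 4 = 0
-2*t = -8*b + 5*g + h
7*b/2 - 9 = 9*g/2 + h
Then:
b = -43/29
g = 49/29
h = -632/29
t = 43/58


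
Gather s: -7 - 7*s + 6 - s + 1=-8*s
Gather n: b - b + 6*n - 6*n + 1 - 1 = 0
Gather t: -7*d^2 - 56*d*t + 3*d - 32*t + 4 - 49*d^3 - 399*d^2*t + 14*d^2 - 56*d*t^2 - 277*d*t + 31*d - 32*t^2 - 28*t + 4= -49*d^3 + 7*d^2 + 34*d + t^2*(-56*d - 32) + t*(-399*d^2 - 333*d - 60) + 8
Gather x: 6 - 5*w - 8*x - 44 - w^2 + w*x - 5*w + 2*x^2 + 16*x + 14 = -w^2 - 10*w + 2*x^2 + x*(w + 8) - 24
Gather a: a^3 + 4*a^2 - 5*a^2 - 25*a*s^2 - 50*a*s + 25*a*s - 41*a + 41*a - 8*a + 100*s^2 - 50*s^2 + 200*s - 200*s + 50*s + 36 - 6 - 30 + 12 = a^3 - a^2 + a*(-25*s^2 - 25*s - 8) + 50*s^2 + 50*s + 12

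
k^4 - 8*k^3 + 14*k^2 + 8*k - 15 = (k - 5)*(k - 3)*(k - 1)*(k + 1)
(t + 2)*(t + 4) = t^2 + 6*t + 8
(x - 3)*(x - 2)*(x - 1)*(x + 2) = x^4 - 4*x^3 - x^2 + 16*x - 12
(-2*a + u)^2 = 4*a^2 - 4*a*u + u^2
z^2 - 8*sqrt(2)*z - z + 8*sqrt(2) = (z - 1)*(z - 8*sqrt(2))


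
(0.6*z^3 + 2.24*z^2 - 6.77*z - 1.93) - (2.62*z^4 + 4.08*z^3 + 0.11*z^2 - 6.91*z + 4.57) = -2.62*z^4 - 3.48*z^3 + 2.13*z^2 + 0.140000000000001*z - 6.5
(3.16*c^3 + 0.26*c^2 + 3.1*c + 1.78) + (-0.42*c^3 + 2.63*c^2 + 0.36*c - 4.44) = 2.74*c^3 + 2.89*c^2 + 3.46*c - 2.66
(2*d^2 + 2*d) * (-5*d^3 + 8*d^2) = -10*d^5 + 6*d^4 + 16*d^3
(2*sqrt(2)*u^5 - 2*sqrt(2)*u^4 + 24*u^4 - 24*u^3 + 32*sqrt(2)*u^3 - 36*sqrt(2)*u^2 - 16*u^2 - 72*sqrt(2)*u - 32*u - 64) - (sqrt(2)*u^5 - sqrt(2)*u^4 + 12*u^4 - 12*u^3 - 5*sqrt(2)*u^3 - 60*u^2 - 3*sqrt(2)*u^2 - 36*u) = sqrt(2)*u^5 - sqrt(2)*u^4 + 12*u^4 - 12*u^3 + 37*sqrt(2)*u^3 - 33*sqrt(2)*u^2 + 44*u^2 - 72*sqrt(2)*u + 4*u - 64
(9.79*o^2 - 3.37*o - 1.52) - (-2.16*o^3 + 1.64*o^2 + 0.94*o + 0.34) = 2.16*o^3 + 8.15*o^2 - 4.31*o - 1.86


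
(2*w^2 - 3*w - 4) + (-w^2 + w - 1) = w^2 - 2*w - 5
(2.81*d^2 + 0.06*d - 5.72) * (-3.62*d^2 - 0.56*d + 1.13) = -10.1722*d^4 - 1.7908*d^3 + 23.8481*d^2 + 3.271*d - 6.4636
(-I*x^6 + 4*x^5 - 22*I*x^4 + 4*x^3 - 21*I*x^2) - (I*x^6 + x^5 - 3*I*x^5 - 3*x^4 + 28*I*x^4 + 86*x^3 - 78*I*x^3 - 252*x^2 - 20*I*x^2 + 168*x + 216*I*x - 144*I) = -2*I*x^6 + 3*x^5 + 3*I*x^5 + 3*x^4 - 50*I*x^4 - 82*x^3 + 78*I*x^3 + 252*x^2 - I*x^2 - 168*x - 216*I*x + 144*I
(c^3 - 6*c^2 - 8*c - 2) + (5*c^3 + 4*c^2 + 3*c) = 6*c^3 - 2*c^2 - 5*c - 2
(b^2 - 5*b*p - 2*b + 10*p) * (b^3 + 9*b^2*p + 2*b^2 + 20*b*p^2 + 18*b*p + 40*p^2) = b^5 + 4*b^4*p - 25*b^3*p^2 - 4*b^3 - 100*b^2*p^3 - 16*b^2*p + 100*b*p^2 + 400*p^3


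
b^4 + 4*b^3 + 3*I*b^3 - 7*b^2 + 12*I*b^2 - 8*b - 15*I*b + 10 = (b - 1)*(b + 5)*(b + I)*(b + 2*I)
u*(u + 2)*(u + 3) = u^3 + 5*u^2 + 6*u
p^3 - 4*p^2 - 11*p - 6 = (p - 6)*(p + 1)^2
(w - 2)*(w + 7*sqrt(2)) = w^2 - 2*w + 7*sqrt(2)*w - 14*sqrt(2)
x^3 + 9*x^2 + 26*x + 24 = (x + 2)*(x + 3)*(x + 4)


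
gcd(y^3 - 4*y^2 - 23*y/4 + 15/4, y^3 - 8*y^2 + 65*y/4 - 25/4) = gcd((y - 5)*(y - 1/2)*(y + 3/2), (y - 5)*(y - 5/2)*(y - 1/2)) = y^2 - 11*y/2 + 5/2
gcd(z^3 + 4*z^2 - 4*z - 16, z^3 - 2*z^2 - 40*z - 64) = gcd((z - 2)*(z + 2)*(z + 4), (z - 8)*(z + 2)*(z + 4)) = z^2 + 6*z + 8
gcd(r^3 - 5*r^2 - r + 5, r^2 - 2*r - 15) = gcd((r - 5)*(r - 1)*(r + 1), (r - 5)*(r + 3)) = r - 5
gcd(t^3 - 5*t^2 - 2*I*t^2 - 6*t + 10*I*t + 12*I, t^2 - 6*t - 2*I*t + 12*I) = t^2 + t*(-6 - 2*I) + 12*I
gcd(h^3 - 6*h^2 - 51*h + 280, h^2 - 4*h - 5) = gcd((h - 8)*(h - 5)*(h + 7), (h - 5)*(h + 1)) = h - 5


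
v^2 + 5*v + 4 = (v + 1)*(v + 4)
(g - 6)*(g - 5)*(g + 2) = g^3 - 9*g^2 + 8*g + 60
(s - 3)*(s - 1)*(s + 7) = s^3 + 3*s^2 - 25*s + 21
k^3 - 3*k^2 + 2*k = k*(k - 2)*(k - 1)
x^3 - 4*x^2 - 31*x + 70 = (x - 7)*(x - 2)*(x + 5)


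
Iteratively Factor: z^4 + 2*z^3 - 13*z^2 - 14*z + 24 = (z - 3)*(z^3 + 5*z^2 + 2*z - 8) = (z - 3)*(z + 2)*(z^2 + 3*z - 4) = (z - 3)*(z - 1)*(z + 2)*(z + 4)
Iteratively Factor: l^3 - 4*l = (l - 2)*(l^2 + 2*l) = l*(l - 2)*(l + 2)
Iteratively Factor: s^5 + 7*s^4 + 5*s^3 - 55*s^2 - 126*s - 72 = (s + 1)*(s^4 + 6*s^3 - s^2 - 54*s - 72) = (s + 1)*(s + 3)*(s^3 + 3*s^2 - 10*s - 24) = (s + 1)*(s + 3)*(s + 4)*(s^2 - s - 6) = (s - 3)*(s + 1)*(s + 3)*(s + 4)*(s + 2)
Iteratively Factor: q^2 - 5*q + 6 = (q - 3)*(q - 2)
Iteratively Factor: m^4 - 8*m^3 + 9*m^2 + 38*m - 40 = (m - 5)*(m^3 - 3*m^2 - 6*m + 8) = (m - 5)*(m - 4)*(m^2 + m - 2) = (m - 5)*(m - 4)*(m + 2)*(m - 1)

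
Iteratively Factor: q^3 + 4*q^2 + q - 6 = (q - 1)*(q^2 + 5*q + 6) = (q - 1)*(q + 3)*(q + 2)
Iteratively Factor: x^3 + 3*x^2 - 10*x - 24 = (x - 3)*(x^2 + 6*x + 8) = (x - 3)*(x + 2)*(x + 4)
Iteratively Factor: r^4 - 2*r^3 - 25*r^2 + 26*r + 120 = (r - 5)*(r^3 + 3*r^2 - 10*r - 24) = (r - 5)*(r + 4)*(r^2 - r - 6) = (r - 5)*(r - 3)*(r + 4)*(r + 2)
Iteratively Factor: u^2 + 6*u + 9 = (u + 3)*(u + 3)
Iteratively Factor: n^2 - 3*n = (n - 3)*(n)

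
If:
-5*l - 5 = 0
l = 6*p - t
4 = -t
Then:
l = -1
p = -5/6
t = -4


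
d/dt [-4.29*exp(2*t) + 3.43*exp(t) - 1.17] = (3.43 - 8.58*exp(t))*exp(t)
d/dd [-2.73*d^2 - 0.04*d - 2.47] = -5.46*d - 0.04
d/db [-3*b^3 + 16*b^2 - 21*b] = -9*b^2 + 32*b - 21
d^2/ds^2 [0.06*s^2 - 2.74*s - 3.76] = 0.120000000000000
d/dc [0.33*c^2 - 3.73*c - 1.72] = 0.66*c - 3.73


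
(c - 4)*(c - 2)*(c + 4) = c^3 - 2*c^2 - 16*c + 32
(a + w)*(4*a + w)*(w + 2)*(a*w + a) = 4*a^3*w^2 + 12*a^3*w + 8*a^3 + 5*a^2*w^3 + 15*a^2*w^2 + 10*a^2*w + a*w^4 + 3*a*w^3 + 2*a*w^2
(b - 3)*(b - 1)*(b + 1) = b^3 - 3*b^2 - b + 3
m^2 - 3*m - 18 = (m - 6)*(m + 3)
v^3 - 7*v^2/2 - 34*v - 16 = (v - 8)*(v + 1/2)*(v + 4)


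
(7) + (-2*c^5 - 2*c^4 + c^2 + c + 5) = -2*c^5 - 2*c^4 + c^2 + c + 12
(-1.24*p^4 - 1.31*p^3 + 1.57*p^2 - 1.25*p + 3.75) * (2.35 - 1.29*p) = 1.5996*p^5 - 1.2241*p^4 - 5.1038*p^3 + 5.302*p^2 - 7.775*p + 8.8125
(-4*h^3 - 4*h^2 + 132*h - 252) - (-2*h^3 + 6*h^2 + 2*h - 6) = -2*h^3 - 10*h^2 + 130*h - 246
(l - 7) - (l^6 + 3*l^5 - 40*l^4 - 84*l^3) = -l^6 - 3*l^5 + 40*l^4 + 84*l^3 + l - 7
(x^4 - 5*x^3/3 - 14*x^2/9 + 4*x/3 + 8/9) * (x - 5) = x^5 - 20*x^4/3 + 61*x^3/9 + 82*x^2/9 - 52*x/9 - 40/9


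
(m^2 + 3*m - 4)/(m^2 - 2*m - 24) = (m - 1)/(m - 6)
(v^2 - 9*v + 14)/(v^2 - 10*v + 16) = (v - 7)/(v - 8)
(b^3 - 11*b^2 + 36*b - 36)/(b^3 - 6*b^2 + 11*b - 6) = (b - 6)/(b - 1)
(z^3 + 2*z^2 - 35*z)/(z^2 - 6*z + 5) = z*(z + 7)/(z - 1)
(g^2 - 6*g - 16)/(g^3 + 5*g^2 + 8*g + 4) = (g - 8)/(g^2 + 3*g + 2)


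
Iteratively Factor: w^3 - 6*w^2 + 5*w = (w - 5)*(w^2 - w) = (w - 5)*(w - 1)*(w)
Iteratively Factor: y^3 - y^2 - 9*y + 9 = (y - 1)*(y^2 - 9) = (y - 3)*(y - 1)*(y + 3)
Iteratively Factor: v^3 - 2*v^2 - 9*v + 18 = (v - 2)*(v^2 - 9) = (v - 2)*(v + 3)*(v - 3)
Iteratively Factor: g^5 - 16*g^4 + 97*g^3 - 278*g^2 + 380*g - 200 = (g - 2)*(g^4 - 14*g^3 + 69*g^2 - 140*g + 100) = (g - 2)^2*(g^3 - 12*g^2 + 45*g - 50) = (g - 5)*(g - 2)^2*(g^2 - 7*g + 10) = (g - 5)^2*(g - 2)^2*(g - 2)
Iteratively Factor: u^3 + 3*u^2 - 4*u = (u)*(u^2 + 3*u - 4) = u*(u - 1)*(u + 4)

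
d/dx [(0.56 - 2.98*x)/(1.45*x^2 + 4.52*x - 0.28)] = (4.321*x^2 - 1.624*x - 1.6968)/(2.1025*x^4 + 13.108*x^3 + 19.6184*x^2 - 2.5312*x + 0.0784)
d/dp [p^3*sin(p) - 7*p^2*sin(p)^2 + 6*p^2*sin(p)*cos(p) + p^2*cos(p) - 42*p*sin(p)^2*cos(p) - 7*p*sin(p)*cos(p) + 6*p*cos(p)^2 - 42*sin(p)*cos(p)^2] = p^3*cos(p) + 2*p^2*sin(p) - 7*p^2*sin(2*p) + 6*p^2*cos(2*p) + 21*p*sin(p)/2 - 63*p*sin(3*p)/2 + 2*p*cos(p) - 7*p - 7*sin(2*p)/2 - 21*cos(p) + 3*cos(2*p) - 21*cos(3*p) + 3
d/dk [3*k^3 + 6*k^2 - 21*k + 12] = 9*k^2 + 12*k - 21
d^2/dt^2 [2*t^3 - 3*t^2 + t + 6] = 12*t - 6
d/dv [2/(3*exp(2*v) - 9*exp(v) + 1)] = (18 - 12*exp(v))*exp(v)/(3*exp(2*v) - 9*exp(v) + 1)^2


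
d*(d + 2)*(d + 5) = d^3 + 7*d^2 + 10*d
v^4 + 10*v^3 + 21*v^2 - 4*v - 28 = (v - 1)*(v + 2)^2*(v + 7)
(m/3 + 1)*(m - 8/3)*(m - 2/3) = m^3/3 - m^2/9 - 74*m/27 + 16/9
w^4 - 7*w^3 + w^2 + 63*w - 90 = (w - 5)*(w - 3)*(w - 2)*(w + 3)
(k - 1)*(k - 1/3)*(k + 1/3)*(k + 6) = k^4 + 5*k^3 - 55*k^2/9 - 5*k/9 + 2/3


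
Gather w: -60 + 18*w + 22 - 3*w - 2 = 15*w - 40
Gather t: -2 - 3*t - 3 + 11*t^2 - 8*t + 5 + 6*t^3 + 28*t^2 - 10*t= 6*t^3 + 39*t^2 - 21*t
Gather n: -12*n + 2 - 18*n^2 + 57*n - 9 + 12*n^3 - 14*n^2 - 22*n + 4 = 12*n^3 - 32*n^2 + 23*n - 3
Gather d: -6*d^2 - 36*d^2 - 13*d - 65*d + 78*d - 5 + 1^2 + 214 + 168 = 378 - 42*d^2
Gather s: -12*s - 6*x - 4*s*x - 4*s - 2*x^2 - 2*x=s*(-4*x - 16) - 2*x^2 - 8*x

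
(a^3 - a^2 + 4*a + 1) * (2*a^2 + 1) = 2*a^5 - 2*a^4 + 9*a^3 + a^2 + 4*a + 1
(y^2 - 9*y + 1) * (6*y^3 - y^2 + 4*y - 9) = 6*y^5 - 55*y^4 + 19*y^3 - 46*y^2 + 85*y - 9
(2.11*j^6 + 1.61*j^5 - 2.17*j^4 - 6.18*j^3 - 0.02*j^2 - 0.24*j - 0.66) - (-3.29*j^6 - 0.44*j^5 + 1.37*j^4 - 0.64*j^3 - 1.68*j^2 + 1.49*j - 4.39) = 5.4*j^6 + 2.05*j^5 - 3.54*j^4 - 5.54*j^3 + 1.66*j^2 - 1.73*j + 3.73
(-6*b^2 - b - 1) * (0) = 0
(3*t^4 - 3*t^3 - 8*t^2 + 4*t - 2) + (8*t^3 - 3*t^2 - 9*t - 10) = 3*t^4 + 5*t^3 - 11*t^2 - 5*t - 12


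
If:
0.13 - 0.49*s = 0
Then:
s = 0.27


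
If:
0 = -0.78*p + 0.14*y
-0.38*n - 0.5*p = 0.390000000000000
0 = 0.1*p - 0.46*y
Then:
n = -1.03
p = 0.00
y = 0.00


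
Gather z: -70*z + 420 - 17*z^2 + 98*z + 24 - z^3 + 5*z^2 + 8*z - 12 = -z^3 - 12*z^2 + 36*z + 432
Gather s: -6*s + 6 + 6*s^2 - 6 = 6*s^2 - 6*s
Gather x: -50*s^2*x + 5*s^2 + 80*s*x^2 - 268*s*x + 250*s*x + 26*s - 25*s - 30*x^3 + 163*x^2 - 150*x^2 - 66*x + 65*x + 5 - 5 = 5*s^2 + s - 30*x^3 + x^2*(80*s + 13) + x*(-50*s^2 - 18*s - 1)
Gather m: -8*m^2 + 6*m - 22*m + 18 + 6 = -8*m^2 - 16*m + 24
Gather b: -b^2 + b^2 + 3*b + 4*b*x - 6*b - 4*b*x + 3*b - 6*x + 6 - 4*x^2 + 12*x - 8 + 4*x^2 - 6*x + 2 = 0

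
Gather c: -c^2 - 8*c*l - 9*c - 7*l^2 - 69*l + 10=-c^2 + c*(-8*l - 9) - 7*l^2 - 69*l + 10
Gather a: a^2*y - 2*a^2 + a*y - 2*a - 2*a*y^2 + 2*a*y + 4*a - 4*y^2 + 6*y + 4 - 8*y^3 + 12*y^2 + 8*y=a^2*(y - 2) + a*(-2*y^2 + 3*y + 2) - 8*y^3 + 8*y^2 + 14*y + 4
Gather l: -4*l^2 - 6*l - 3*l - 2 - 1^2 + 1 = -4*l^2 - 9*l - 2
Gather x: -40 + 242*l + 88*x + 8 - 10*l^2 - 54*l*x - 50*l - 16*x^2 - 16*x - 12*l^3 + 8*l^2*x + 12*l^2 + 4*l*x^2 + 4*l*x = -12*l^3 + 2*l^2 + 192*l + x^2*(4*l - 16) + x*(8*l^2 - 50*l + 72) - 32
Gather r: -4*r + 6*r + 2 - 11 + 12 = 2*r + 3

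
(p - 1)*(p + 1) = p^2 - 1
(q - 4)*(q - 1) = q^2 - 5*q + 4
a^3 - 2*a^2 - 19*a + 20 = (a - 5)*(a - 1)*(a + 4)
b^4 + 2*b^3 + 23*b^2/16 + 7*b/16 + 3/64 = (b + 1/4)*(b + 1/2)^2*(b + 3/4)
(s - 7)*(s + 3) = s^2 - 4*s - 21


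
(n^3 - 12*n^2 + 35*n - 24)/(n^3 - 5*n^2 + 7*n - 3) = (n - 8)/(n - 1)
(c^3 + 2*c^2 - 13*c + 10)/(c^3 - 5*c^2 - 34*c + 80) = (c - 1)/(c - 8)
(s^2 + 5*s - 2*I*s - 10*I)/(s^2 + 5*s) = (s - 2*I)/s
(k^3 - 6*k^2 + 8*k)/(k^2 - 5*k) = (k^2 - 6*k + 8)/(k - 5)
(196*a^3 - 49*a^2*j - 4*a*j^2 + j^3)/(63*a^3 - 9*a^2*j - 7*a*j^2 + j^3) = (28*a^2 - 3*a*j - j^2)/(9*a^2 - j^2)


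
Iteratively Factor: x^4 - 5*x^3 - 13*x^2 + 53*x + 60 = (x + 1)*(x^3 - 6*x^2 - 7*x + 60) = (x - 4)*(x + 1)*(x^2 - 2*x - 15) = (x - 4)*(x + 1)*(x + 3)*(x - 5)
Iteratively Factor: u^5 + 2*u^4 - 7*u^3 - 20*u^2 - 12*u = (u - 3)*(u^4 + 5*u^3 + 8*u^2 + 4*u) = u*(u - 3)*(u^3 + 5*u^2 + 8*u + 4) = u*(u - 3)*(u + 1)*(u^2 + 4*u + 4) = u*(u - 3)*(u + 1)*(u + 2)*(u + 2)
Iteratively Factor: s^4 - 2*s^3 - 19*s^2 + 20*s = (s + 4)*(s^3 - 6*s^2 + 5*s) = s*(s + 4)*(s^2 - 6*s + 5) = s*(s - 5)*(s + 4)*(s - 1)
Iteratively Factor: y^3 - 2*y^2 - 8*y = (y - 4)*(y^2 + 2*y) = y*(y - 4)*(y + 2)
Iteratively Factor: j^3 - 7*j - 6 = (j + 1)*(j^2 - j - 6) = (j - 3)*(j + 1)*(j + 2)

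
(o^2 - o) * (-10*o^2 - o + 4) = -10*o^4 + 9*o^3 + 5*o^2 - 4*o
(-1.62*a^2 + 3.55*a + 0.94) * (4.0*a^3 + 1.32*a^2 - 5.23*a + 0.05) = -6.48*a^5 + 12.0616*a^4 + 16.9186*a^3 - 17.4067*a^2 - 4.7387*a + 0.047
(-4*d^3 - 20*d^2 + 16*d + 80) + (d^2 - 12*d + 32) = -4*d^3 - 19*d^2 + 4*d + 112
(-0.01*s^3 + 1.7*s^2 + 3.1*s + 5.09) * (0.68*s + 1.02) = -0.0068*s^4 + 1.1458*s^3 + 3.842*s^2 + 6.6232*s + 5.1918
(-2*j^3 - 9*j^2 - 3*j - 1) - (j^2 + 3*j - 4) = -2*j^3 - 10*j^2 - 6*j + 3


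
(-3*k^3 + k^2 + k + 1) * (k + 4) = -3*k^4 - 11*k^3 + 5*k^2 + 5*k + 4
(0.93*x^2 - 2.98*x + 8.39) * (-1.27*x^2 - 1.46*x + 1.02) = -1.1811*x^4 + 2.4268*x^3 - 5.3559*x^2 - 15.289*x + 8.5578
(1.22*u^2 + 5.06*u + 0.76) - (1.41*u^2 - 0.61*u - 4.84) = -0.19*u^2 + 5.67*u + 5.6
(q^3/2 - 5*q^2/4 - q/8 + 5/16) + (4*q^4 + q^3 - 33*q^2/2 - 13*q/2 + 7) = 4*q^4 + 3*q^3/2 - 71*q^2/4 - 53*q/8 + 117/16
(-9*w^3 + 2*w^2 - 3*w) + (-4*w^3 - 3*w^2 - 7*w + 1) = -13*w^3 - w^2 - 10*w + 1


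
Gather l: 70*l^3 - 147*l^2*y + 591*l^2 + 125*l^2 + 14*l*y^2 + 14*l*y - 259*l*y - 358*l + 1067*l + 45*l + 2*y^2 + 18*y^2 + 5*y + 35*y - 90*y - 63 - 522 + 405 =70*l^3 + l^2*(716 - 147*y) + l*(14*y^2 - 245*y + 754) + 20*y^2 - 50*y - 180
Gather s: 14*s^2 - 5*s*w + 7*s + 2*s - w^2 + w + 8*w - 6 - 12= 14*s^2 + s*(9 - 5*w) - w^2 + 9*w - 18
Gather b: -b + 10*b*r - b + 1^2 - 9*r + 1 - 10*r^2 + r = b*(10*r - 2) - 10*r^2 - 8*r + 2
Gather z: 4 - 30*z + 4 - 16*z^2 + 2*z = -16*z^2 - 28*z + 8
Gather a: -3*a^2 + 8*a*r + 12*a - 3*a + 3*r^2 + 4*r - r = -3*a^2 + a*(8*r + 9) + 3*r^2 + 3*r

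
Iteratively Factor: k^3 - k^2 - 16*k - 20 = (k + 2)*(k^2 - 3*k - 10) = (k - 5)*(k + 2)*(k + 2)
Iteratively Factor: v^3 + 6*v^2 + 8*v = (v + 2)*(v^2 + 4*v) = v*(v + 2)*(v + 4)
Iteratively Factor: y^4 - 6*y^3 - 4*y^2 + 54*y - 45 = (y - 1)*(y^3 - 5*y^2 - 9*y + 45) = (y - 3)*(y - 1)*(y^2 - 2*y - 15) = (y - 5)*(y - 3)*(y - 1)*(y + 3)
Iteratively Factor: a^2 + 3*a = (a + 3)*(a)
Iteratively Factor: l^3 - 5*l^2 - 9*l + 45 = (l + 3)*(l^2 - 8*l + 15) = (l - 3)*(l + 3)*(l - 5)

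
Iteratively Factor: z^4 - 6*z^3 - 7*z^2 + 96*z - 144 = (z - 4)*(z^3 - 2*z^2 - 15*z + 36) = (z - 4)*(z - 3)*(z^2 + z - 12) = (z - 4)*(z - 3)*(z + 4)*(z - 3)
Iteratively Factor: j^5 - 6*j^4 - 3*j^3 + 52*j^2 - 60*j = (j - 5)*(j^4 - j^3 - 8*j^2 + 12*j) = (j - 5)*(j + 3)*(j^3 - 4*j^2 + 4*j) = (j - 5)*(j - 2)*(j + 3)*(j^2 - 2*j) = j*(j - 5)*(j - 2)*(j + 3)*(j - 2)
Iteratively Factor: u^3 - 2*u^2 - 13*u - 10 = (u + 2)*(u^2 - 4*u - 5) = (u - 5)*(u + 2)*(u + 1)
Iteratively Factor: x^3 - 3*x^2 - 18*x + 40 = (x + 4)*(x^2 - 7*x + 10) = (x - 5)*(x + 4)*(x - 2)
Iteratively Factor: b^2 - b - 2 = (b - 2)*(b + 1)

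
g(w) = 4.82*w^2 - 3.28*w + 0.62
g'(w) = 9.64*w - 3.28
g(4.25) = 73.74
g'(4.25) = 37.69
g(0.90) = 1.57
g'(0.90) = 5.40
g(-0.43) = 2.92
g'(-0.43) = -7.43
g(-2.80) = 47.59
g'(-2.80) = -30.27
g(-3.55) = 73.01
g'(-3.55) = -37.50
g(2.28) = 18.20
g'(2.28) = 18.70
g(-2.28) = 33.15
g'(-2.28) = -25.26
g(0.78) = 0.99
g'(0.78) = 4.24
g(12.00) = 655.34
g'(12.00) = 112.40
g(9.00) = 361.52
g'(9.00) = 83.48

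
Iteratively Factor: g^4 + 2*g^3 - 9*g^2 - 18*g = (g + 2)*(g^3 - 9*g) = g*(g + 2)*(g^2 - 9) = g*(g - 3)*(g + 2)*(g + 3)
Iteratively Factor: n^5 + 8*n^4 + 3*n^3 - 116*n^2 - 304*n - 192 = (n + 3)*(n^4 + 5*n^3 - 12*n^2 - 80*n - 64) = (n - 4)*(n + 3)*(n^3 + 9*n^2 + 24*n + 16) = (n - 4)*(n + 3)*(n + 4)*(n^2 + 5*n + 4) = (n - 4)*(n + 1)*(n + 3)*(n + 4)*(n + 4)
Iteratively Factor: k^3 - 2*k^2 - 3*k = (k - 3)*(k^2 + k) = (k - 3)*(k + 1)*(k)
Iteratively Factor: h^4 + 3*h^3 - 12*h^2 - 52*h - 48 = (h + 2)*(h^3 + h^2 - 14*h - 24) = (h + 2)*(h + 3)*(h^2 - 2*h - 8) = (h - 4)*(h + 2)*(h + 3)*(h + 2)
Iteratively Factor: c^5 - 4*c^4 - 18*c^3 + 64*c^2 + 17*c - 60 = (c - 3)*(c^4 - c^3 - 21*c^2 + c + 20) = (c - 3)*(c - 1)*(c^3 - 21*c - 20) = (c - 3)*(c - 1)*(c + 1)*(c^2 - c - 20) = (c - 3)*(c - 1)*(c + 1)*(c + 4)*(c - 5)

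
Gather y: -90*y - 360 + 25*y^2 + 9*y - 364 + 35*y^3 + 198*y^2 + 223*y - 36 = 35*y^3 + 223*y^2 + 142*y - 760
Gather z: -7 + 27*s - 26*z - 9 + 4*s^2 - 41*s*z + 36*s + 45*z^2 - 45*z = 4*s^2 + 63*s + 45*z^2 + z*(-41*s - 71) - 16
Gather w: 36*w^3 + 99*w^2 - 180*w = 36*w^3 + 99*w^2 - 180*w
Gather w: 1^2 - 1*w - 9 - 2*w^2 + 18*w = -2*w^2 + 17*w - 8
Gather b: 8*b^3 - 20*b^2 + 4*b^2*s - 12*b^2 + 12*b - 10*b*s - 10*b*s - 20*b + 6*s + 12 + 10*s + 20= 8*b^3 + b^2*(4*s - 32) + b*(-20*s - 8) + 16*s + 32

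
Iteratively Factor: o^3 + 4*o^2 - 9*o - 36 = (o + 3)*(o^2 + o - 12) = (o - 3)*(o + 3)*(o + 4)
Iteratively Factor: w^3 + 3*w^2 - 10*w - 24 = (w + 2)*(w^2 + w - 12) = (w + 2)*(w + 4)*(w - 3)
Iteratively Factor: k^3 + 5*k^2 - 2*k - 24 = (k + 4)*(k^2 + k - 6) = (k - 2)*(k + 4)*(k + 3)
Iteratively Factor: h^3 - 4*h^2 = (h)*(h^2 - 4*h) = h*(h - 4)*(h)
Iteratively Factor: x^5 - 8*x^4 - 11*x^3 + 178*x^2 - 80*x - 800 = (x + 4)*(x^4 - 12*x^3 + 37*x^2 + 30*x - 200) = (x - 5)*(x + 4)*(x^3 - 7*x^2 + 2*x + 40) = (x - 5)*(x + 2)*(x + 4)*(x^2 - 9*x + 20) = (x - 5)^2*(x + 2)*(x + 4)*(x - 4)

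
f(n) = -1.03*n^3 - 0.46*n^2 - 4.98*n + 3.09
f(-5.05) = 149.16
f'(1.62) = -14.58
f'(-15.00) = -686.43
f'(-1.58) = -11.24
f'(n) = -3.09*n^2 - 0.92*n - 4.98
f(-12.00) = 1776.45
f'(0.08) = -5.07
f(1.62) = -10.56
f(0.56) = -0.02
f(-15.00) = 3450.54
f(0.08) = 2.69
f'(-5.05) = -79.14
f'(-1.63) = -11.69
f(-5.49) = 187.00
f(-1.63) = 14.45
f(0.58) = -0.15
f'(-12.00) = -438.90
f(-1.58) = 13.87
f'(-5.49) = -93.06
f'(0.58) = -6.55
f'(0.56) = -6.46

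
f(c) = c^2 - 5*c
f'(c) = 2*c - 5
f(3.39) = -5.46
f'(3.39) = 1.78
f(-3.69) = 32.07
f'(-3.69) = -12.38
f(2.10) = -6.09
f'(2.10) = -0.80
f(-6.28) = 70.84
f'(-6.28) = -17.56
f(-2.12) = 15.09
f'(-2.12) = -9.24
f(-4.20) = 38.64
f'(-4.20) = -13.40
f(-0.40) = 2.16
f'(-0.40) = -5.80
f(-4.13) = 37.71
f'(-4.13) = -13.26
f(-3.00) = 24.00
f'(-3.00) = -11.00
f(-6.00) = 66.00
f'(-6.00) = -17.00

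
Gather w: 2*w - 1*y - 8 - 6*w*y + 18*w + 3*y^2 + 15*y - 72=w*(20 - 6*y) + 3*y^2 + 14*y - 80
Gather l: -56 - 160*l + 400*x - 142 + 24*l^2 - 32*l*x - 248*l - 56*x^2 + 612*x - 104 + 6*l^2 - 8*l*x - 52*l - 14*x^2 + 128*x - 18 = 30*l^2 + l*(-40*x - 460) - 70*x^2 + 1140*x - 320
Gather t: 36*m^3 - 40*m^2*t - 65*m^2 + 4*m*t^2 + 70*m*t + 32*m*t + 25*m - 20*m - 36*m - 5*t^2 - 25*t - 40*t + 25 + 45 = 36*m^3 - 65*m^2 - 31*m + t^2*(4*m - 5) + t*(-40*m^2 + 102*m - 65) + 70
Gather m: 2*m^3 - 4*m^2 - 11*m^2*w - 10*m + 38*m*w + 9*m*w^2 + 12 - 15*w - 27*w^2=2*m^3 + m^2*(-11*w - 4) + m*(9*w^2 + 38*w - 10) - 27*w^2 - 15*w + 12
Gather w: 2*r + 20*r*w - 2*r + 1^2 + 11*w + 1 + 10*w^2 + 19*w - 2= 10*w^2 + w*(20*r + 30)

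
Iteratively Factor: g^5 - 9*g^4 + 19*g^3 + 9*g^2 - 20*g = (g - 4)*(g^4 - 5*g^3 - g^2 + 5*g) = (g - 5)*(g - 4)*(g^3 - g) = (g - 5)*(g - 4)*(g - 1)*(g^2 + g) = (g - 5)*(g - 4)*(g - 1)*(g + 1)*(g)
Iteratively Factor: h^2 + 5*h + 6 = (h + 3)*(h + 2)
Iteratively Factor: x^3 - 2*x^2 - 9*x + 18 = (x - 3)*(x^2 + x - 6) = (x - 3)*(x - 2)*(x + 3)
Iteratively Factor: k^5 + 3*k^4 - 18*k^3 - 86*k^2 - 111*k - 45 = (k + 1)*(k^4 + 2*k^3 - 20*k^2 - 66*k - 45) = (k - 5)*(k + 1)*(k^3 + 7*k^2 + 15*k + 9) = (k - 5)*(k + 1)*(k + 3)*(k^2 + 4*k + 3) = (k - 5)*(k + 1)*(k + 3)^2*(k + 1)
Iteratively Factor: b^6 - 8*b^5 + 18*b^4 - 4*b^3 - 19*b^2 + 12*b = (b - 3)*(b^5 - 5*b^4 + 3*b^3 + 5*b^2 - 4*b) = (b - 3)*(b - 1)*(b^4 - 4*b^3 - b^2 + 4*b) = b*(b - 3)*(b - 1)*(b^3 - 4*b^2 - b + 4) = b*(b - 3)*(b - 1)^2*(b^2 - 3*b - 4) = b*(b - 4)*(b - 3)*(b - 1)^2*(b + 1)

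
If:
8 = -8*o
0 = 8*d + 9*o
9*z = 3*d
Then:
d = 9/8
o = -1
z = 3/8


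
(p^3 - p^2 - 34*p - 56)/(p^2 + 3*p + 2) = (p^2 - 3*p - 28)/(p + 1)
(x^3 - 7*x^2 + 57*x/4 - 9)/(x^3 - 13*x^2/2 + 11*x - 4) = (4*x^2 - 12*x + 9)/(2*(2*x^2 - 5*x + 2))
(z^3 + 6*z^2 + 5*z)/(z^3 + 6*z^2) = (z^2 + 6*z + 5)/(z*(z + 6))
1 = 1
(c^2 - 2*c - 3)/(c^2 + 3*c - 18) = (c + 1)/(c + 6)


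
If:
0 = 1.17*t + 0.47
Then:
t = -0.40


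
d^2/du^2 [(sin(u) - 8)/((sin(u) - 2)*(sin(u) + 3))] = (-sin(u)^5 + 33*sin(u)^4 - 10*sin(u)^3 + 146*sin(u)^2 - 100)/((sin(u) - 2)^3*(sin(u) + 3)^3)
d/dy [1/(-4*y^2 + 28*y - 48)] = (2*y - 7)/(4*(y^2 - 7*y + 12)^2)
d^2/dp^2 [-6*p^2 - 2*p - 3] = -12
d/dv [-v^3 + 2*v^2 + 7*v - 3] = -3*v^2 + 4*v + 7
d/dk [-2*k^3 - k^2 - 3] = 2*k*(-3*k - 1)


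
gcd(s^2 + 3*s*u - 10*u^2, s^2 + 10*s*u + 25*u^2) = s + 5*u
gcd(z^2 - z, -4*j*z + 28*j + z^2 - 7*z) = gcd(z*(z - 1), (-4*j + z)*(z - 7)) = 1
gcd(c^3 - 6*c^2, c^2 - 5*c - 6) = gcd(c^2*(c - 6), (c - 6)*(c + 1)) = c - 6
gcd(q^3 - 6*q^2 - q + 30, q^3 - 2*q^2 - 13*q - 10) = q^2 - 3*q - 10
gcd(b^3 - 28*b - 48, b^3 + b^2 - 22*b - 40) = b^2 + 6*b + 8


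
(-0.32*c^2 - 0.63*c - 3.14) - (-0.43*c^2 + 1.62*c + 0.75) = 0.11*c^2 - 2.25*c - 3.89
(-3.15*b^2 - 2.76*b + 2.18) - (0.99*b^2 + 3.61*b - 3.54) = -4.14*b^2 - 6.37*b + 5.72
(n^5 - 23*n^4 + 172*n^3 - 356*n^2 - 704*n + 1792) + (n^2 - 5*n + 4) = n^5 - 23*n^4 + 172*n^3 - 355*n^2 - 709*n + 1796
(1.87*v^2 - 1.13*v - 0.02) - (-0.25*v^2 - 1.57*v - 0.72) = 2.12*v^2 + 0.44*v + 0.7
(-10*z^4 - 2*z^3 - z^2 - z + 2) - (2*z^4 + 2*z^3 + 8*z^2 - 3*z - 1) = -12*z^4 - 4*z^3 - 9*z^2 + 2*z + 3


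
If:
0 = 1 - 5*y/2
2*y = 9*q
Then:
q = 4/45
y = 2/5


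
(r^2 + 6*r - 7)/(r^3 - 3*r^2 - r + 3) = (r + 7)/(r^2 - 2*r - 3)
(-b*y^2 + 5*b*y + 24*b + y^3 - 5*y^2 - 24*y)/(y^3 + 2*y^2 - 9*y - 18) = (-b*y + 8*b + y^2 - 8*y)/(y^2 - y - 6)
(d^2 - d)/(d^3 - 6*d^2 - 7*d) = (1 - d)/(-d^2 + 6*d + 7)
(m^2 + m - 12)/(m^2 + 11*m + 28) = (m - 3)/(m + 7)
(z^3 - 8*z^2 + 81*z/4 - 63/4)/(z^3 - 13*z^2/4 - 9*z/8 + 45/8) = 2*(2*z - 7)/(4*z + 5)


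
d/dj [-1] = 0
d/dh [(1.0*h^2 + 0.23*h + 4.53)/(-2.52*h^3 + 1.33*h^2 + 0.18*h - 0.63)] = (2.52*h^4 + 1.1592*h^3 + 34.1209*h^2 - 13.3098*h - 0.9603)/(6.3504*h^6 - 6.7032*h^5 + 0.8617*h^4 + 3.654*h^3 - 1.6434*h^2 - 0.2268*h + 0.3969)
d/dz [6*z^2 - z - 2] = 12*z - 1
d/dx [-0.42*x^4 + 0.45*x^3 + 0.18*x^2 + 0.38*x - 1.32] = -1.68*x^3 + 1.35*x^2 + 0.36*x + 0.38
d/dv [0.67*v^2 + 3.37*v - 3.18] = 1.34*v + 3.37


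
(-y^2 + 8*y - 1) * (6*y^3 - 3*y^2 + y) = -6*y^5 + 51*y^4 - 31*y^3 + 11*y^2 - y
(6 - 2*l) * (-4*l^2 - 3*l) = 8*l^3 - 18*l^2 - 18*l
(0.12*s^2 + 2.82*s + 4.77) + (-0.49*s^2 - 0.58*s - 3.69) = -0.37*s^2 + 2.24*s + 1.08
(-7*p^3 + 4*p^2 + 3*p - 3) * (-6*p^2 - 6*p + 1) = 42*p^5 + 18*p^4 - 49*p^3 + 4*p^2 + 21*p - 3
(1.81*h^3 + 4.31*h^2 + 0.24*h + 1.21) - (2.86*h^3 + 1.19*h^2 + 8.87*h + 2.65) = -1.05*h^3 + 3.12*h^2 - 8.63*h - 1.44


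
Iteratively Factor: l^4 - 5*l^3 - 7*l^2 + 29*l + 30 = (l - 5)*(l^3 - 7*l - 6) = (l - 5)*(l - 3)*(l^2 + 3*l + 2) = (l - 5)*(l - 3)*(l + 1)*(l + 2)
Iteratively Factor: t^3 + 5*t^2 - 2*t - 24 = (t + 3)*(t^2 + 2*t - 8) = (t - 2)*(t + 3)*(t + 4)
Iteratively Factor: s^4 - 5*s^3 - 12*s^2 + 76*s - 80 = (s - 5)*(s^3 - 12*s + 16) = (s - 5)*(s - 2)*(s^2 + 2*s - 8) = (s - 5)*(s - 2)*(s + 4)*(s - 2)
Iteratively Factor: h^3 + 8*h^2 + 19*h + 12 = (h + 4)*(h^2 + 4*h + 3) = (h + 1)*(h + 4)*(h + 3)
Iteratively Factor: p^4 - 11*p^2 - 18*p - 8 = (p - 4)*(p^3 + 4*p^2 + 5*p + 2) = (p - 4)*(p + 1)*(p^2 + 3*p + 2) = (p - 4)*(p + 1)^2*(p + 2)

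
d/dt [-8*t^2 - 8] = -16*t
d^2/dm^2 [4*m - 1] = 0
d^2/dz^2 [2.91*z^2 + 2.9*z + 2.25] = 5.82000000000000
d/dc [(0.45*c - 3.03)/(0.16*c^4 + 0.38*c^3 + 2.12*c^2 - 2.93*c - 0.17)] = (-0.216*c^4 + 1.5972*c^3 + 2.5002*c^2 + 12.8472*c - 8.9544)/(0.0256*c^8 + 0.1216*c^7 + 0.8228*c^6 + 0.6736*c^5 + 2.2132*c^4 - 12.5524*c^3 + 7.8641*c^2 + 0.9962*c + 0.0289)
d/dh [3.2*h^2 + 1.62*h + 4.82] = 6.4*h + 1.62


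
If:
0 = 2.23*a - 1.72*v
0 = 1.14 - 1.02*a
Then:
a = 1.12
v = 1.45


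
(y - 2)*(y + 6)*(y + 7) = y^3 + 11*y^2 + 16*y - 84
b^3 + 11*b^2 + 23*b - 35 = (b - 1)*(b + 5)*(b + 7)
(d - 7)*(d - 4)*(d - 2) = d^3 - 13*d^2 + 50*d - 56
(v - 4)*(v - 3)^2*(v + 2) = v^4 - 8*v^3 + 13*v^2 + 30*v - 72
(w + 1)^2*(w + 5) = w^3 + 7*w^2 + 11*w + 5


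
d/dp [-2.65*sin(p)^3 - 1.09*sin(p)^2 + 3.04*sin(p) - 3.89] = (-7.95*sin(p)^2 - 2.18*sin(p) + 3.04)*cos(p)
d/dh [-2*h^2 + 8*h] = 8 - 4*h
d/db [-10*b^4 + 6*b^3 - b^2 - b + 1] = -40*b^3 + 18*b^2 - 2*b - 1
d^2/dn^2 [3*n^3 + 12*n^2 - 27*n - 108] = 18*n + 24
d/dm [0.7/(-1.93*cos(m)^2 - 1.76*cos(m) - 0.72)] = -(2.702*cos(m) + 1.232)*sin(m)/(1.93*cos(m)^2 + 1.76*cos(m) + 0.72)^2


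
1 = 1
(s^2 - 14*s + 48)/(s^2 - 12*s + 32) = (s - 6)/(s - 4)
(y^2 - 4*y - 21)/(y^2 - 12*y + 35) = (y + 3)/(y - 5)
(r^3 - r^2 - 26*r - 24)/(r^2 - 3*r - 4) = (r^2 - 2*r - 24)/(r - 4)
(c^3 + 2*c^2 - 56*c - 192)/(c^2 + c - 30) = (c^2 - 4*c - 32)/(c - 5)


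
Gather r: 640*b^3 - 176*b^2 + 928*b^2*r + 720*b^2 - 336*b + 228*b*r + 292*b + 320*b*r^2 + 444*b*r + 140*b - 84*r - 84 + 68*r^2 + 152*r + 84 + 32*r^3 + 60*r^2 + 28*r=640*b^3 + 544*b^2 + 96*b + 32*r^3 + r^2*(320*b + 128) + r*(928*b^2 + 672*b + 96)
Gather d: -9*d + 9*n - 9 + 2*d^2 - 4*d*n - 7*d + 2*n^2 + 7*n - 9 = 2*d^2 + d*(-4*n - 16) + 2*n^2 + 16*n - 18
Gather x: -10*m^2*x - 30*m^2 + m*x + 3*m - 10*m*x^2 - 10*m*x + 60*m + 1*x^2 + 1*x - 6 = -30*m^2 + 63*m + x^2*(1 - 10*m) + x*(-10*m^2 - 9*m + 1) - 6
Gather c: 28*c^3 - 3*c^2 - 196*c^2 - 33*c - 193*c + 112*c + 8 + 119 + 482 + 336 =28*c^3 - 199*c^2 - 114*c + 945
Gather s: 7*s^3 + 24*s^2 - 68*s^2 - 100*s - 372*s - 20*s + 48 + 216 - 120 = 7*s^3 - 44*s^2 - 492*s + 144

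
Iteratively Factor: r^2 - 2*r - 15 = (r + 3)*(r - 5)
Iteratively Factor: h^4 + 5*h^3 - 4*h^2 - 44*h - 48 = (h + 2)*(h^3 + 3*h^2 - 10*h - 24) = (h + 2)*(h + 4)*(h^2 - h - 6) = (h - 3)*(h + 2)*(h + 4)*(h + 2)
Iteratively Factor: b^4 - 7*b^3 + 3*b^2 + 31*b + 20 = (b - 4)*(b^3 - 3*b^2 - 9*b - 5) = (b - 4)*(b + 1)*(b^2 - 4*b - 5) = (b - 4)*(b + 1)^2*(b - 5)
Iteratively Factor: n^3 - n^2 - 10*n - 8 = (n + 2)*(n^2 - 3*n - 4) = (n + 1)*(n + 2)*(n - 4)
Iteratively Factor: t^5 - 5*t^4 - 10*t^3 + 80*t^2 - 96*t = (t + 4)*(t^4 - 9*t^3 + 26*t^2 - 24*t) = (t - 3)*(t + 4)*(t^3 - 6*t^2 + 8*t) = (t - 3)*(t - 2)*(t + 4)*(t^2 - 4*t) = t*(t - 3)*(t - 2)*(t + 4)*(t - 4)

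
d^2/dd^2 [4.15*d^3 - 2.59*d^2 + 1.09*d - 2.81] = 24.9*d - 5.18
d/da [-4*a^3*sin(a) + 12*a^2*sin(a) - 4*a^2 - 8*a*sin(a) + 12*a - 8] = -4*a^3*cos(a) + 12*sqrt(2)*a^2*cos(a + pi/4) + 24*a*sin(a) - 8*a*cos(a) - 8*a - 8*sin(a) + 12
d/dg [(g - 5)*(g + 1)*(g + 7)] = 3*g^2 + 6*g - 33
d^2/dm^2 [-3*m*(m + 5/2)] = -6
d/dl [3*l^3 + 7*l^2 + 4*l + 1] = 9*l^2 + 14*l + 4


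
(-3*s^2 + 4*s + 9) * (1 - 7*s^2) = 21*s^4 - 28*s^3 - 66*s^2 + 4*s + 9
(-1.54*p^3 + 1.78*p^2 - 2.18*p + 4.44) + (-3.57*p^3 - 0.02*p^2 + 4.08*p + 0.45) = -5.11*p^3 + 1.76*p^2 + 1.9*p + 4.89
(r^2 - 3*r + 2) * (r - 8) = r^3 - 11*r^2 + 26*r - 16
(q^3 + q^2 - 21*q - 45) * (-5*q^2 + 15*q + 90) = -5*q^5 + 10*q^4 + 210*q^3 - 2565*q - 4050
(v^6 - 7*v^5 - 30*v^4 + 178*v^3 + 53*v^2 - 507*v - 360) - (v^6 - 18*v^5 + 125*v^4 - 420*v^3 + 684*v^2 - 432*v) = 11*v^5 - 155*v^4 + 598*v^3 - 631*v^2 - 75*v - 360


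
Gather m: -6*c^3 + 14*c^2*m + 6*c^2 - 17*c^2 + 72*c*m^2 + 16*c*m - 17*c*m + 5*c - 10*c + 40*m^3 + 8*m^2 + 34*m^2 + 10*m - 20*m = -6*c^3 - 11*c^2 - 5*c + 40*m^3 + m^2*(72*c + 42) + m*(14*c^2 - c - 10)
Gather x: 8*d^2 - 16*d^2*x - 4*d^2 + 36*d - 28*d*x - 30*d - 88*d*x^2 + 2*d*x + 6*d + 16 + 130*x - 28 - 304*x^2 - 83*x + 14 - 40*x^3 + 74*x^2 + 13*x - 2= 4*d^2 + 12*d - 40*x^3 + x^2*(-88*d - 230) + x*(-16*d^2 - 26*d + 60)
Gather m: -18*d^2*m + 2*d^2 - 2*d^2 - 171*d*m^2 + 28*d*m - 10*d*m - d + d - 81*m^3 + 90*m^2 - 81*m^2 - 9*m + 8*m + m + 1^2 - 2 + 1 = -81*m^3 + m^2*(9 - 171*d) + m*(-18*d^2 + 18*d)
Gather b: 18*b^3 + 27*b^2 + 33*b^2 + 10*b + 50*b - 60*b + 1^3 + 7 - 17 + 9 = 18*b^3 + 60*b^2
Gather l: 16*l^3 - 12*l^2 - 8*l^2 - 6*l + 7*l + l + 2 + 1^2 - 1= 16*l^3 - 20*l^2 + 2*l + 2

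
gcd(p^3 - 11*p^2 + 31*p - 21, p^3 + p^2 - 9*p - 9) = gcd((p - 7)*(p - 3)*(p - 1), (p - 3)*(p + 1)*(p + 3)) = p - 3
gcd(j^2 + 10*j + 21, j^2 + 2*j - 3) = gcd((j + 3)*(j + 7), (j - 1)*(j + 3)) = j + 3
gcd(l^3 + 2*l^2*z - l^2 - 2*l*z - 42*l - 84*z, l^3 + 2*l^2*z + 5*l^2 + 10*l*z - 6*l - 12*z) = l^2 + 2*l*z + 6*l + 12*z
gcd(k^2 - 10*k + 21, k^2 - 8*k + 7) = k - 7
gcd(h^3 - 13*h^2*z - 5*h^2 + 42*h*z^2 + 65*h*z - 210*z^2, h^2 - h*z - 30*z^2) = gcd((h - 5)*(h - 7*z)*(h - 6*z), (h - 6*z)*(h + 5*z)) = -h + 6*z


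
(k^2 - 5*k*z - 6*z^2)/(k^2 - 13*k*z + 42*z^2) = (-k - z)/(-k + 7*z)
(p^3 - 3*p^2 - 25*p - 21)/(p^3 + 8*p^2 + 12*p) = (p^3 - 3*p^2 - 25*p - 21)/(p*(p^2 + 8*p + 12))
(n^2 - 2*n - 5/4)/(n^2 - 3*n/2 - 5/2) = (n + 1/2)/(n + 1)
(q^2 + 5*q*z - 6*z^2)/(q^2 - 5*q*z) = (q^2 + 5*q*z - 6*z^2)/(q*(q - 5*z))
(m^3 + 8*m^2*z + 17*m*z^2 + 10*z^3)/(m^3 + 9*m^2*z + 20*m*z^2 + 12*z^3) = (m + 5*z)/(m + 6*z)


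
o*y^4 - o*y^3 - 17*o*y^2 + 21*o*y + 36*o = (y - 3)^2*(y + 4)*(o*y + o)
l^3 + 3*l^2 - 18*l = l*(l - 3)*(l + 6)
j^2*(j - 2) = j^3 - 2*j^2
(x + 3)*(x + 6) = x^2 + 9*x + 18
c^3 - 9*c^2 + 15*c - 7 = (c - 7)*(c - 1)^2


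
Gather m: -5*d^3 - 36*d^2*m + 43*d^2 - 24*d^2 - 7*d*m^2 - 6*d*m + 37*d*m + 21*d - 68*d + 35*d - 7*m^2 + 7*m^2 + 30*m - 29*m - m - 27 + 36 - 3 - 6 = -5*d^3 + 19*d^2 - 7*d*m^2 - 12*d + m*(-36*d^2 + 31*d)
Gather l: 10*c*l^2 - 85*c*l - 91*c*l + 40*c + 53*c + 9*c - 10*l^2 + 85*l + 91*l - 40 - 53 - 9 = 102*c + l^2*(10*c - 10) + l*(176 - 176*c) - 102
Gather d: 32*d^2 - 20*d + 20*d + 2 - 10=32*d^2 - 8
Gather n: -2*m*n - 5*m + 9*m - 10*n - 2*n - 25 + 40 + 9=4*m + n*(-2*m - 12) + 24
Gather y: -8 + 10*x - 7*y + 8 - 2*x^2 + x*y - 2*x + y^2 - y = -2*x^2 + 8*x + y^2 + y*(x - 8)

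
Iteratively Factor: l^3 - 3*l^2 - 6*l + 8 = (l - 1)*(l^2 - 2*l - 8) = (l - 4)*(l - 1)*(l + 2)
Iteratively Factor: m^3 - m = (m - 1)*(m^2 + m) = m*(m - 1)*(m + 1)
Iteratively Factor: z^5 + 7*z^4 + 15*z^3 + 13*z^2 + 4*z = (z + 1)*(z^4 + 6*z^3 + 9*z^2 + 4*z) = (z + 1)^2*(z^3 + 5*z^2 + 4*z) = (z + 1)^3*(z^2 + 4*z) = z*(z + 1)^3*(z + 4)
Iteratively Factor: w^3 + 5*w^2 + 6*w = (w + 3)*(w^2 + 2*w) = (w + 2)*(w + 3)*(w)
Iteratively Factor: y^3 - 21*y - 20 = (y - 5)*(y^2 + 5*y + 4) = (y - 5)*(y + 1)*(y + 4)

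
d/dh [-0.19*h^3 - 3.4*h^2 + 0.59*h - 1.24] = -0.57*h^2 - 6.8*h + 0.59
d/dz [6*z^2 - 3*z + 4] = 12*z - 3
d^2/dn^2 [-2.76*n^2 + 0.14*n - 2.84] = -5.52000000000000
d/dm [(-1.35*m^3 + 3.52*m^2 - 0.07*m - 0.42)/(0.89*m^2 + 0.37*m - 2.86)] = (-1.2015*m^4 - 0.999*m^3 + 12.9477*m^2 - 19.3868*m + 0.3556)/(0.7921*m^4 + 0.6586*m^3 - 4.9539*m^2 - 2.1164*m + 8.1796)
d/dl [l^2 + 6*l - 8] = 2*l + 6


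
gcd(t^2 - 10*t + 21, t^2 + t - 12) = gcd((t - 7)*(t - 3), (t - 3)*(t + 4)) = t - 3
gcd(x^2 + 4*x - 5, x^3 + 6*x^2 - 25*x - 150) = x + 5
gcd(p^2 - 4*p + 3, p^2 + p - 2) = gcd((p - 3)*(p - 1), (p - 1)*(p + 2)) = p - 1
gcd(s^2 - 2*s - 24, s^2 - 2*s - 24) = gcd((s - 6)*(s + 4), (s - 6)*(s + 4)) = s^2 - 2*s - 24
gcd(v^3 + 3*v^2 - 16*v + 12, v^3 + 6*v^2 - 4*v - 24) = v^2 + 4*v - 12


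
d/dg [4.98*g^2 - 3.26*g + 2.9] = 9.96*g - 3.26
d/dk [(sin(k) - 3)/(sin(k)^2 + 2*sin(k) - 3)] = (6*sin(k) + cos(k)^2 + 2)*cos(k)/(sin(k)^2 + 2*sin(k) - 3)^2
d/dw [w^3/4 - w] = 3*w^2/4 - 1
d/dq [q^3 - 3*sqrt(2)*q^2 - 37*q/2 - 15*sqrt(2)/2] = 3*q^2 - 6*sqrt(2)*q - 37/2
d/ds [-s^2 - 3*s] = -2*s - 3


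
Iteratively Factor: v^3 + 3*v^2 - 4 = (v - 1)*(v^2 + 4*v + 4) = (v - 1)*(v + 2)*(v + 2)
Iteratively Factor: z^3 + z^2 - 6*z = (z)*(z^2 + z - 6) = z*(z - 2)*(z + 3)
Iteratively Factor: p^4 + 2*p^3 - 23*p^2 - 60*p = (p + 3)*(p^3 - p^2 - 20*p) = (p - 5)*(p + 3)*(p^2 + 4*p) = p*(p - 5)*(p + 3)*(p + 4)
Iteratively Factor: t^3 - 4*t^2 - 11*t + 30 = (t + 3)*(t^2 - 7*t + 10) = (t - 2)*(t + 3)*(t - 5)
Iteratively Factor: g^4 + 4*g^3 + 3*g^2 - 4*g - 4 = (g + 1)*(g^3 + 3*g^2 - 4) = (g + 1)*(g + 2)*(g^2 + g - 2) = (g - 1)*(g + 1)*(g + 2)*(g + 2)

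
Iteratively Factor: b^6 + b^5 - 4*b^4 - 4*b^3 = (b - 2)*(b^5 + 3*b^4 + 2*b^3) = b*(b - 2)*(b^4 + 3*b^3 + 2*b^2) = b*(b - 2)*(b + 2)*(b^3 + b^2) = b*(b - 2)*(b + 1)*(b + 2)*(b^2) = b^2*(b - 2)*(b + 1)*(b + 2)*(b)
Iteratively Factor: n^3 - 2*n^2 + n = (n - 1)*(n^2 - n) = (n - 1)^2*(n)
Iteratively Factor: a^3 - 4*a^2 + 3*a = (a - 3)*(a^2 - a) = (a - 3)*(a - 1)*(a)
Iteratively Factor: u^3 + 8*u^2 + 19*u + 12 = (u + 4)*(u^2 + 4*u + 3) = (u + 3)*(u + 4)*(u + 1)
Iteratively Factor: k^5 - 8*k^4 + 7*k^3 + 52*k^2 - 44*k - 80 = (k - 2)*(k^4 - 6*k^3 - 5*k^2 + 42*k + 40) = (k - 4)*(k - 2)*(k^3 - 2*k^2 - 13*k - 10) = (k - 4)*(k - 2)*(k + 2)*(k^2 - 4*k - 5) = (k - 5)*(k - 4)*(k - 2)*(k + 2)*(k + 1)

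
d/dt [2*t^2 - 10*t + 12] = 4*t - 10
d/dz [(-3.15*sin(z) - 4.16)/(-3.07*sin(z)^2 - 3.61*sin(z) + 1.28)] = (-25.5424*sin(z) + 4.83525*cos(2*z) - 23.88485)*cos(z)/(3.07*sin(z)^2 + 3.61*sin(z) - 1.28)^2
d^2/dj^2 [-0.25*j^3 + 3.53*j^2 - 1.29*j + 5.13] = 7.06 - 1.5*j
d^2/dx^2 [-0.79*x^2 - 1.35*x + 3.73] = -1.58000000000000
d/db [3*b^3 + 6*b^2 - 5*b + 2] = 9*b^2 + 12*b - 5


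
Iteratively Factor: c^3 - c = (c + 1)*(c^2 - c) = c*(c + 1)*(c - 1)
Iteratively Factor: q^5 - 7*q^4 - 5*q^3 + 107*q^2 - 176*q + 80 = (q - 5)*(q^4 - 2*q^3 - 15*q^2 + 32*q - 16) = (q - 5)*(q + 4)*(q^3 - 6*q^2 + 9*q - 4) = (q - 5)*(q - 4)*(q + 4)*(q^2 - 2*q + 1) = (q - 5)*(q - 4)*(q - 1)*(q + 4)*(q - 1)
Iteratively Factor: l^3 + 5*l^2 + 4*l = (l)*(l^2 + 5*l + 4) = l*(l + 1)*(l + 4)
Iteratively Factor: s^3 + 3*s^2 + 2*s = (s)*(s^2 + 3*s + 2) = s*(s + 2)*(s + 1)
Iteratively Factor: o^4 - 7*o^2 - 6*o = (o + 2)*(o^3 - 2*o^2 - 3*o) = (o - 3)*(o + 2)*(o^2 + o) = o*(o - 3)*(o + 2)*(o + 1)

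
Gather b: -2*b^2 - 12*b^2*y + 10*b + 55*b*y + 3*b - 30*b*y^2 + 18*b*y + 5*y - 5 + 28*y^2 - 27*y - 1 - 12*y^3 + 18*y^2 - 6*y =b^2*(-12*y - 2) + b*(-30*y^2 + 73*y + 13) - 12*y^3 + 46*y^2 - 28*y - 6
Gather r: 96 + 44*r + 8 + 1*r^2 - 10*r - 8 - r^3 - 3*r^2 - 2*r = -r^3 - 2*r^2 + 32*r + 96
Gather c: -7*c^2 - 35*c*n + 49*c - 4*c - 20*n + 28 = -7*c^2 + c*(45 - 35*n) - 20*n + 28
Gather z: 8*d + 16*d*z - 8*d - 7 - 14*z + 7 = z*(16*d - 14)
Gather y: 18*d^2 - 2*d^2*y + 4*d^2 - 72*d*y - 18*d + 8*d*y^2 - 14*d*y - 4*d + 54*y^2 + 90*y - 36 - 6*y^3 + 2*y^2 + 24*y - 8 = 22*d^2 - 22*d - 6*y^3 + y^2*(8*d + 56) + y*(-2*d^2 - 86*d + 114) - 44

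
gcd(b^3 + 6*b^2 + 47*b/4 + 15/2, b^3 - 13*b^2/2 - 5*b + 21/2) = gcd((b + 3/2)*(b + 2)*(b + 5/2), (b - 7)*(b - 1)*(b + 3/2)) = b + 3/2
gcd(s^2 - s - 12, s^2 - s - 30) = 1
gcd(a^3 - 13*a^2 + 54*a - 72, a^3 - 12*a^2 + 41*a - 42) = a - 3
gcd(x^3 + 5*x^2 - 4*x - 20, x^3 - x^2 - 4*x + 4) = x^2 - 4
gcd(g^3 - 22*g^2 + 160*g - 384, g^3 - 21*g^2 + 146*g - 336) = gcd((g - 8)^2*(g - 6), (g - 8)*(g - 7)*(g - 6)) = g^2 - 14*g + 48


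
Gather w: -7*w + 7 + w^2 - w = w^2 - 8*w + 7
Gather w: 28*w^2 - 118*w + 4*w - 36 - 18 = 28*w^2 - 114*w - 54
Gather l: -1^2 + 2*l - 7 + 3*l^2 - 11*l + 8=3*l^2 - 9*l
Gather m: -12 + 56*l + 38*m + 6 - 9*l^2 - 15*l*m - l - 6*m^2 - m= -9*l^2 + 55*l - 6*m^2 + m*(37 - 15*l) - 6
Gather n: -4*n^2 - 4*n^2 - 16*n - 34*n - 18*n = -8*n^2 - 68*n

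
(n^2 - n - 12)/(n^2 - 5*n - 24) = (n - 4)/(n - 8)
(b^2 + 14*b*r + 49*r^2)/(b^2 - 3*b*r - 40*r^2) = (-b^2 - 14*b*r - 49*r^2)/(-b^2 + 3*b*r + 40*r^2)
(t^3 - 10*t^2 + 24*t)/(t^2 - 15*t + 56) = t*(t^2 - 10*t + 24)/(t^2 - 15*t + 56)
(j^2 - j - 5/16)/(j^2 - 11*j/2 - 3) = (-16*j^2 + 16*j + 5)/(8*(-2*j^2 + 11*j + 6))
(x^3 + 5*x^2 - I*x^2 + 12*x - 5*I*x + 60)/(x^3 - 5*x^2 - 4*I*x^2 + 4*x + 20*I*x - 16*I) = (x^2 + x*(5 + 3*I) + 15*I)/(x^2 - 5*x + 4)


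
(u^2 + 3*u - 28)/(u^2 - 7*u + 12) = (u + 7)/(u - 3)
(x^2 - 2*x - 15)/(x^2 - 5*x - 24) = (x - 5)/(x - 8)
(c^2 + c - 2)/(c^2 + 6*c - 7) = (c + 2)/(c + 7)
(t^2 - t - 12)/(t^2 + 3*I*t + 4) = (t^2 - t - 12)/(t^2 + 3*I*t + 4)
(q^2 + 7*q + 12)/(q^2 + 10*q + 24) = (q + 3)/(q + 6)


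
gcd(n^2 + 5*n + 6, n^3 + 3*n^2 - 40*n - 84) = n + 2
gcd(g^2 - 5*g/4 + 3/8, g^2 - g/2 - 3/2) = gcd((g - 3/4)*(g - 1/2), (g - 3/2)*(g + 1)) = 1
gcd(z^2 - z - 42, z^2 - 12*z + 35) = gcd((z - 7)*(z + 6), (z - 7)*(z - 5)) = z - 7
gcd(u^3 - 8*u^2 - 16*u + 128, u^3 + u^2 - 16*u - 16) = u^2 - 16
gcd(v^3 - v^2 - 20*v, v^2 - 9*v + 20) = v - 5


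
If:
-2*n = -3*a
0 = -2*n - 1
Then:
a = -1/3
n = -1/2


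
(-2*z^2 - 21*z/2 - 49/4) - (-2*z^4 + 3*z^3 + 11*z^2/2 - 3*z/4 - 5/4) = 2*z^4 - 3*z^3 - 15*z^2/2 - 39*z/4 - 11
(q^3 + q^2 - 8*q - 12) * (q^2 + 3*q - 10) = q^5 + 4*q^4 - 15*q^3 - 46*q^2 + 44*q + 120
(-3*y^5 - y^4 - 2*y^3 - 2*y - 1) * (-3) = 9*y^5 + 3*y^4 + 6*y^3 + 6*y + 3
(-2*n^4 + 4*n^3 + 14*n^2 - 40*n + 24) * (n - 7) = -2*n^5 + 18*n^4 - 14*n^3 - 138*n^2 + 304*n - 168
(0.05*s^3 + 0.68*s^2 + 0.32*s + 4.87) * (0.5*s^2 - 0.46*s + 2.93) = 0.025*s^5 + 0.317*s^4 - 0.00630000000000003*s^3 + 4.2802*s^2 - 1.3026*s + 14.2691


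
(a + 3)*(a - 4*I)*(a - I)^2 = a^4 + 3*a^3 - 6*I*a^3 - 9*a^2 - 18*I*a^2 - 27*a + 4*I*a + 12*I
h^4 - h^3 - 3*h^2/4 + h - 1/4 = (h - 1)*(h - 1/2)^2*(h + 1)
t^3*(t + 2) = t^4 + 2*t^3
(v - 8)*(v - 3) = v^2 - 11*v + 24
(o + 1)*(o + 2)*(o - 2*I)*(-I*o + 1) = -I*o^4 - o^3 - 3*I*o^3 - 3*o^2 - 4*I*o^2 - 2*o - 6*I*o - 4*I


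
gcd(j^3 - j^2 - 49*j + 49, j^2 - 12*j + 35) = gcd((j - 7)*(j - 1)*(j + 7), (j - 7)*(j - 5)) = j - 7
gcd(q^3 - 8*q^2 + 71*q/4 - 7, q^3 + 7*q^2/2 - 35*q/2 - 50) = q - 4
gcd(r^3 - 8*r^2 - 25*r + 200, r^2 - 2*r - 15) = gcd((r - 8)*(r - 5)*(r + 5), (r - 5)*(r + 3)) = r - 5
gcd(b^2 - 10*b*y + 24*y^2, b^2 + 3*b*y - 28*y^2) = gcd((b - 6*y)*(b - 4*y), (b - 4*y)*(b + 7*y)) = -b + 4*y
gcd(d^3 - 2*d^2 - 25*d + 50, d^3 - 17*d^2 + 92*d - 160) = d - 5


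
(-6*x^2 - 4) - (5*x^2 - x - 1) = -11*x^2 + x - 3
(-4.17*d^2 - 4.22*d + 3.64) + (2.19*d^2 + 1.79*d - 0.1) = -1.98*d^2 - 2.43*d + 3.54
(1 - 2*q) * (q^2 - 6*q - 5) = -2*q^3 + 13*q^2 + 4*q - 5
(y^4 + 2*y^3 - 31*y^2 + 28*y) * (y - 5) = y^5 - 3*y^4 - 41*y^3 + 183*y^2 - 140*y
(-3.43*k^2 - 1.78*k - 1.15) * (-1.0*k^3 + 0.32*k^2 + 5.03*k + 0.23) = 3.43*k^5 + 0.6824*k^4 - 16.6725*k^3 - 10.1103*k^2 - 6.1939*k - 0.2645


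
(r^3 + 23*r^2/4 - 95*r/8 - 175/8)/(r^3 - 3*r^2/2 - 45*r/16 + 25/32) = 4*(r + 7)/(4*r - 1)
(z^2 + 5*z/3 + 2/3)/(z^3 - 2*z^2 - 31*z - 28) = (z + 2/3)/(z^2 - 3*z - 28)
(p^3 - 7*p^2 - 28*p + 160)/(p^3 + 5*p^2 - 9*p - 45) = (p^2 - 12*p + 32)/(p^2 - 9)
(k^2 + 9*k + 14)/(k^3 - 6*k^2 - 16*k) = (k + 7)/(k*(k - 8))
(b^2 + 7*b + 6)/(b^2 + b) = (b + 6)/b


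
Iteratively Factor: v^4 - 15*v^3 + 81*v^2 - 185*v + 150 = (v - 5)*(v^3 - 10*v^2 + 31*v - 30) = (v - 5)*(v - 3)*(v^2 - 7*v + 10) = (v - 5)*(v - 3)*(v - 2)*(v - 5)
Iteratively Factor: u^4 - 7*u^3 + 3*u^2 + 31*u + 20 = (u - 5)*(u^3 - 2*u^2 - 7*u - 4) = (u - 5)*(u - 4)*(u^2 + 2*u + 1) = (u - 5)*(u - 4)*(u + 1)*(u + 1)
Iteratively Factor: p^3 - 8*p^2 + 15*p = (p - 3)*(p^2 - 5*p) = p*(p - 3)*(p - 5)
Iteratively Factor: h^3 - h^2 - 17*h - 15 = (h + 1)*(h^2 - 2*h - 15) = (h + 1)*(h + 3)*(h - 5)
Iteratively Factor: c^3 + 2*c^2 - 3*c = (c - 1)*(c^2 + 3*c) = (c - 1)*(c + 3)*(c)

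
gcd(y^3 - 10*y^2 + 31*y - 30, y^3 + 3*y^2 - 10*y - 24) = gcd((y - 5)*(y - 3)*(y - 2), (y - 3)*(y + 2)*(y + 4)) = y - 3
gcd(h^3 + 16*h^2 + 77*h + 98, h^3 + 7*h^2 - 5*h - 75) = 1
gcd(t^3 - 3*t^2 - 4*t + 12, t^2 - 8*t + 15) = t - 3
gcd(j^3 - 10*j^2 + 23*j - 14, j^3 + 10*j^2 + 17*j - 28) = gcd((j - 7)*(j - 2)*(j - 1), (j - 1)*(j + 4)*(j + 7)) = j - 1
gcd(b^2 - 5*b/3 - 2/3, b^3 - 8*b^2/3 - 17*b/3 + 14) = b - 2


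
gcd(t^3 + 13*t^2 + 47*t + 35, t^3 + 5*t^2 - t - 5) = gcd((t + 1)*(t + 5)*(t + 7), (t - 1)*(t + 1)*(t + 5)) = t^2 + 6*t + 5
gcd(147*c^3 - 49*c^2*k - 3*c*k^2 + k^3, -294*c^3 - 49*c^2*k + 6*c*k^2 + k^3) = 49*c^2 - k^2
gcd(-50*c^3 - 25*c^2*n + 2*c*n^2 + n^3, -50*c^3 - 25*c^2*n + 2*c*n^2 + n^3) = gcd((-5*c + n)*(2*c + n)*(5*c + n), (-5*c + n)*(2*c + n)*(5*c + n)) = 50*c^3 + 25*c^2*n - 2*c*n^2 - n^3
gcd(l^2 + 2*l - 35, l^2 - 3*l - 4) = 1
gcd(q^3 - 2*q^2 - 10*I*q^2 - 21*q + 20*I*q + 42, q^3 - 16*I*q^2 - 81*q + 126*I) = q^2 - 10*I*q - 21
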